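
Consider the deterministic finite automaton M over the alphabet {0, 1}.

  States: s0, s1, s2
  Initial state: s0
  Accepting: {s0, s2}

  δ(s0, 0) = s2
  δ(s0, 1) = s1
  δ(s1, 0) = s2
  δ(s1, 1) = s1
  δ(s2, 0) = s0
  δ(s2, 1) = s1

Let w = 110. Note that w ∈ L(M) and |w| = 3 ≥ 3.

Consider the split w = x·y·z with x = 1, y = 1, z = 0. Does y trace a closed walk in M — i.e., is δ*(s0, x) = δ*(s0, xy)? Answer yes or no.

yes

State sequence: s0 -1-> s1 -1-> s1

After x (step 1): s1. After xy (step 2): s1.
They match, so y = 1 drives M around a cycle from s1 back to itself; pumping y any number of times keeps M in s1 before reading z, and xyⁱz ∈ L(M) for every i ≥ 0.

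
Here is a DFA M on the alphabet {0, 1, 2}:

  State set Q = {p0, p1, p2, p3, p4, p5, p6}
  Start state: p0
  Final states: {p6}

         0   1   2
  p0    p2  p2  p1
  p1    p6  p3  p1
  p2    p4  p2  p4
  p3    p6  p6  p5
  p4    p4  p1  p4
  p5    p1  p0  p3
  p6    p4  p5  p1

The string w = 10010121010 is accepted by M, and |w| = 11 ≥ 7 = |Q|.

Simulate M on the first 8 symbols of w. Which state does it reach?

p6

State sequence: p0 -1-> p2 -0-> p4 -0-> p4 -1-> p1 -0-> p6 -1-> p5 -2-> p3 -1-> p6

After reading 8 characters, M is in state p6.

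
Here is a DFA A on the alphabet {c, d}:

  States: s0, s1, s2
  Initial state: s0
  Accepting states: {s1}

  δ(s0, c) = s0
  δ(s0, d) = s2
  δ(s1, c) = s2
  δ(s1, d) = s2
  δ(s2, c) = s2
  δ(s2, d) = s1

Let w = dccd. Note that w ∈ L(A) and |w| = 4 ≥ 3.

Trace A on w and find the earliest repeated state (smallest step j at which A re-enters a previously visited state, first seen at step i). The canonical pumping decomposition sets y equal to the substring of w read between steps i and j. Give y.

State sequence: s0 -d-> s2 -c-> s2 -c-> s2 -d-> s1
First repeat at step 2: s2 was already visited.

So i = 1, j = 2, giving x = w[0:1] = d, y = w[1:2] = c, z = w[2:4] = cd.
Check: |xy| = 2 ≤ 3 and |y| = 1 ≥ 1. Reading y takes A from s2 back to s2, so every xyⁱz is accepted.

c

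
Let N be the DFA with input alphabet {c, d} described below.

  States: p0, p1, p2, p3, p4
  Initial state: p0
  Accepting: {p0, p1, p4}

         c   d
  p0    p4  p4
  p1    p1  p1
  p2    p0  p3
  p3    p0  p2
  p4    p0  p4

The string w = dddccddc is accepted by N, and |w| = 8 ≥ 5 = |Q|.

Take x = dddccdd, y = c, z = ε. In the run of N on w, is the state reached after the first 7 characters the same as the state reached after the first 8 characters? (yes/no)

no

Run of N on the first 8 characters of w = d d d c c d d c:
  step 0: p0  (start)
  step 1: p4  (read d: p0→p4)
  step 2: p4  (read d: p4→p4)
  step 3: p4  (read d: p4→p4)
  step 4: p0  (read c: p4→p0)
  step 5: p4  (read c: p0→p4)
  step 6: p4  (read d: p4→p4)
  step 7: p4  (read d: p4→p4)
  step 8: p0  (read c: p4→p0)

After x (step 7): p4. After xy (step 8): p0.
They differ (p4 ≠ p0), so y is not a cycle from the state after x; this split is not the one the pumping-lemma construction produces, and pumping y need not keep the string in L(N).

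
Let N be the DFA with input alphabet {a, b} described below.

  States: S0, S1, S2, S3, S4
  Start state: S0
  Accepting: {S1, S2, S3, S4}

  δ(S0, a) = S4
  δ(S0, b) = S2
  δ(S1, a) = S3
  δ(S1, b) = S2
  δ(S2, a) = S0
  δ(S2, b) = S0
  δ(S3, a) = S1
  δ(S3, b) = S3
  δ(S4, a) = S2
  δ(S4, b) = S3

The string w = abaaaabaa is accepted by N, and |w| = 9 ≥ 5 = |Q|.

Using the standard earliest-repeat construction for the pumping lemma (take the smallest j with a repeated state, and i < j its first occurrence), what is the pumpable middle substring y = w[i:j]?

Run of N on w = a b a a a a b a a:
  step 0: S0  (start)
  step 1: S4  (read a: S0→S4)
  step 2: S3  (read b: S4→S3)
  step 3: S1  (read a: S3→S1)
  step 4: S3  (read a: S1→S3)   ← first repeat (S3 seen earlier)
  step 5: S1  (read a: S3→S1)
  step 6: S3  (read a: S1→S3)
  step 7: S3  (read b: S3→S3)
  step 8: S1  (read a: S3→S1)
  step 9: S3  (read a: S1→S3)

So i = 2, j = 4, giving x = w[0:2] = ab, y = w[2:4] = aa, z = w[4:9] = aabaa.
Check: |xy| = 4 ≤ 5 and |y| = 2 ≥ 1. Reading y takes N from S3 back to S3, so every xyⁱz is accepted.

aa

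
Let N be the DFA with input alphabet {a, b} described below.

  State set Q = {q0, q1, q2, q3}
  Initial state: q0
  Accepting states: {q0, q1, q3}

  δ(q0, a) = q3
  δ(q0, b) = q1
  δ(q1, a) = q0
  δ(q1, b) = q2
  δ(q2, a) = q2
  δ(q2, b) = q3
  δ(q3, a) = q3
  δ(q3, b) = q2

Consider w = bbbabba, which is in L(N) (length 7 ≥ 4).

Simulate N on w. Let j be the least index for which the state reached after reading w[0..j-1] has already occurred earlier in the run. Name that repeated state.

State sequence: q0 -b-> q1 -b-> q2 -b-> q3 -a-> q3 -b-> q2 -b-> q3 -a-> q3
First repeat at step 4: q3 was already visited.

The earliest repeat is at step j = 4: N is in q3, which it already visited at step i = 3.
With |Q| = 4, pigeonhole forces a state repeat no later than step 4; the substring read between the first and second visits to that state can be pumped.

q3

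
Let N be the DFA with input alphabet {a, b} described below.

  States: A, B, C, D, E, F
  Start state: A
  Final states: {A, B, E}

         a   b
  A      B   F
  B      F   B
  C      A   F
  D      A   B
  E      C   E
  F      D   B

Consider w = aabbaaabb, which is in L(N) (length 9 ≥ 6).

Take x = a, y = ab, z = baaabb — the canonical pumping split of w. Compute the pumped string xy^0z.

xy⁰z = xz = a·baaabb = abaaabb.
Reading y = ab takes N from B back to B, so after x the machine is still in B, and z then leads to the accepting state B. Hence abaaabb ∈ L(N).

abaaabb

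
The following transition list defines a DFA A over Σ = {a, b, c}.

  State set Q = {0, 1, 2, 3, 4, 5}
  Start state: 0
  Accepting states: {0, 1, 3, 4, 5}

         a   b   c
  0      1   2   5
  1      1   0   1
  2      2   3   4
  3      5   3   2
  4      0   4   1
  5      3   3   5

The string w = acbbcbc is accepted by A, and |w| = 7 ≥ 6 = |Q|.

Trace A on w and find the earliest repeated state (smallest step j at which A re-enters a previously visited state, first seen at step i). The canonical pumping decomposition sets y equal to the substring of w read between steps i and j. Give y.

c

Run of A on w = a c b b c b c:
  step 0: 0  (start)
  step 1: 1  (read a: 0→1)
  step 2: 1  (read c: 1→1)   ← first repeat (1 seen earlier)
  step 3: 0  (read b: 1→0)
  step 4: 2  (read b: 0→2)
  step 5: 4  (read c: 2→4)
  step 6: 4  (read b: 4→4)
  step 7: 1  (read c: 4→1)

So i = 1, j = 2, giving x = w[0:1] = a, y = w[1:2] = c, z = w[2:7] = bbcbc.
Check: |xy| = 2 ≤ 6 and |y| = 1 ≥ 1. Reading y takes A from 1 back to 1, so every xyⁱz is accepted.
Since A has 6 states, any run of length ≥ 6 visits 6+1 states, so by pigeonhole some state repeats within the first 6 steps — that repeat gives the pumpable loop.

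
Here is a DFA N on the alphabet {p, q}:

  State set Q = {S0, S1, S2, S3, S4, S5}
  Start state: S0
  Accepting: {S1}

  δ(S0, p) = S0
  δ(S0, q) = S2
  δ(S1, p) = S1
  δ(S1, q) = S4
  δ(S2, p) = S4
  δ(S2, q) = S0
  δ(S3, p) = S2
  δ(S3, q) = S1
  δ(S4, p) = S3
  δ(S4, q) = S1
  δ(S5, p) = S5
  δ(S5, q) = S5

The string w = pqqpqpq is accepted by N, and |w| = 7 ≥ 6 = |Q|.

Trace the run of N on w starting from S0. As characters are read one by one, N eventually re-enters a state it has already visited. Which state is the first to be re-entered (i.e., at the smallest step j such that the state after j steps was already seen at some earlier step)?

State sequence: S0 -p-> S0 -q-> S2 -q-> S0 -p-> S0 -q-> S2 -p-> S4 -q-> S1
First repeat at step 1: S0 was already visited.

The earliest repeat is at step j = 1: N is in S0, which it already visited at step i = 0.
Pumping length from the standard proof: p = 6 (the number of states). The repeated state found above gives |xy| = j ≤ 6 and |y| = j − i ≥ 1.

S0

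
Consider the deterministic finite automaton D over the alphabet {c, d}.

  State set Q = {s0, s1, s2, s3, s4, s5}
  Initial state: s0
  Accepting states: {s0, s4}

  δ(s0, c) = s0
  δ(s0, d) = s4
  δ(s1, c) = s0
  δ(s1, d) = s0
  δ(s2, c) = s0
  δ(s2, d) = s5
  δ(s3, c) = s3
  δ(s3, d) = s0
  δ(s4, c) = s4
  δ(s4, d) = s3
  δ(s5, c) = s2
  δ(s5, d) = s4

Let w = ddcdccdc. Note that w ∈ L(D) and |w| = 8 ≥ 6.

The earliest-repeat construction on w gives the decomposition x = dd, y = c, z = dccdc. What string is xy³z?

xy^3z = dd·c·c·c·dccdc = ddcccdccdc.
Reading y = c takes D from s3 back to s3, so after x·y·y·y the machine is still in s3, and z then leads to the accepting state s4. Hence ddcccdccdc ∈ L(D).

ddcccdccdc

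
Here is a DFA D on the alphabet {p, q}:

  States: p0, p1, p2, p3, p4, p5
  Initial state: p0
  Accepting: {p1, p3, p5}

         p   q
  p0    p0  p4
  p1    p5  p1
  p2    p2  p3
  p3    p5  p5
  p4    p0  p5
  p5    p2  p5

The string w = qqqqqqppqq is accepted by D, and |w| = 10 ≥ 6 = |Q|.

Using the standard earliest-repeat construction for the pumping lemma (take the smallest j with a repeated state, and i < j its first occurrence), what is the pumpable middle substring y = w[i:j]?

q

Run of D on w = q q q q q q p p q q:
  step 0: p0  (start)
  step 1: p4  (read q: p0→p4)
  step 2: p5  (read q: p4→p5)
  step 3: p5  (read q: p5→p5)   ← first repeat (p5 seen earlier)
  step 4: p5  (read q: p5→p5)
  step 5: p5  (read q: p5→p5)
  step 6: p5  (read q: p5→p5)
  step 7: p2  (read p: p5→p2)
  step 8: p2  (read p: p2→p2)
  step 9: p3  (read q: p2→p3)
  step 10: p5  (read q: p3→p5)

So i = 2, j = 3, giving x = w[0:2] = qq, y = w[2:3] = q, z = w[3:10] = qqqppqq.
Check: |xy| = 3 ≤ 6 and |y| = 1 ≥ 1. Reading y takes D from p5 back to p5, so every xyⁱz is accepted.
Since D has 6 states, any run of length ≥ 6 visits 6+1 states, so by pigeonhole some state repeats within the first 6 steps — that repeat gives the pumpable loop.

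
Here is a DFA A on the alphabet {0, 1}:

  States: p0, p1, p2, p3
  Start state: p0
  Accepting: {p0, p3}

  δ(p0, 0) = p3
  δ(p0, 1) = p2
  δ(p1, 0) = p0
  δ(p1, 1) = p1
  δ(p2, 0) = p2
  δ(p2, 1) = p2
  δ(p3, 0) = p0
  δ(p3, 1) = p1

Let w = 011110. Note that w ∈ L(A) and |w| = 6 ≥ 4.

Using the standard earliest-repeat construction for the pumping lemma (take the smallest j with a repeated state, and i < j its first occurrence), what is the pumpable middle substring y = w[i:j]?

1

Run of A on w = 0 1 1 1 1 0:
  step 0: p0  (start)
  step 1: p3  (read 0: p0→p3)
  step 2: p1  (read 1: p3→p1)
  step 3: p1  (read 1: p1→p1)   ← first repeat (p1 seen earlier)
  step 4: p1  (read 1: p1→p1)
  step 5: p1  (read 1: p1→p1)
  step 6: p0  (read 0: p1→p0)

So i = 2, j = 3, giving x = w[0:2] = 01, y = w[2:3] = 1, z = w[3:6] = 110.
Check: |xy| = 3 ≤ 4 and |y| = 1 ≥ 1. Reading y takes A from p1 back to p1, so every xyⁱz is accepted.
The DFA has 4 states, so the proof of the pumping lemma guarantees a repeated state among the first 4+1 visited; the segment between the two visits is the pumpable y.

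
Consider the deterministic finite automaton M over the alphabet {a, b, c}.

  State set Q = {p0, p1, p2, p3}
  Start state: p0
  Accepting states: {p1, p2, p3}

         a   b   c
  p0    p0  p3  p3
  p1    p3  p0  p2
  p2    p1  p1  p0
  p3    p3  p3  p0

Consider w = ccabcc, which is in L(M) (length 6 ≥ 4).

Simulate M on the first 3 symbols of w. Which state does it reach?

p0

Run of M on the first 3 characters of w = c c a:
  step 0: p0  (start)
  step 1: p3  (read c: p0→p3)
  step 2: p0  (read c: p3→p0)
  step 3: p0  (read a: p0→p0)

After reading 3 characters, M is in state p0.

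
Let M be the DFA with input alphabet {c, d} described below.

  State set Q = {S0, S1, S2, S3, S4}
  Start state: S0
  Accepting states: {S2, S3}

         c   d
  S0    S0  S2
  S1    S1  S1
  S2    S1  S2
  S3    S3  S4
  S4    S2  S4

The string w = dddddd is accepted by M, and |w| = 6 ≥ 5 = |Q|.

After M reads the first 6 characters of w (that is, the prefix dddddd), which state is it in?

S2

Run of M on the first 6 characters of w = d d d d d d:
  step 0: S0  (start)
  step 1: S2  (read d: S0→S2)
  step 2: S2  (read d: S2→S2)
  step 3: S2  (read d: S2→S2)
  step 4: S2  (read d: S2→S2)
  step 5: S2  (read d: S2→S2)
  step 6: S2  (read d: S2→S2)

After reading 6 characters, M is in state S2.
(This kind of state-tracing is the core of the pumping-lemma construction: with 5 states, pigeonhole forces a repeat within the first 5 steps.)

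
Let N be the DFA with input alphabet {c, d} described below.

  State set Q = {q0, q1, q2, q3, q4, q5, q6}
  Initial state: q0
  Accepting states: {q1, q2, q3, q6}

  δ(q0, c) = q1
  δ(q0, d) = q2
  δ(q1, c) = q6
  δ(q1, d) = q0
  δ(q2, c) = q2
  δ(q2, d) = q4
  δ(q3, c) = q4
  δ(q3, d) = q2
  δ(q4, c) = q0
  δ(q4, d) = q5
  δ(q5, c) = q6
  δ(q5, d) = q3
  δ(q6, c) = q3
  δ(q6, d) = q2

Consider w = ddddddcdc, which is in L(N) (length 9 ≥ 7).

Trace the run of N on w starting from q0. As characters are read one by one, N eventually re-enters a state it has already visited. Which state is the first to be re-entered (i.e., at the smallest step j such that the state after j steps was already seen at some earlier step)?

q2

Run of N on w = d d d d d d c d c:
  step 0: q0  (start)
  step 1: q2  (read d: q0→q2)
  step 2: q4  (read d: q2→q4)
  step 3: q5  (read d: q4→q5)
  step 4: q3  (read d: q5→q3)
  step 5: q2  (read d: q3→q2)   ← first repeat (q2 seen earlier)
  step 6: q4  (read d: q2→q4)
  step 7: q0  (read c: q4→q0)
  step 8: q2  (read d: q0→q2)
  step 9: q2  (read c: q2→q2)

The earliest repeat is at step j = 5: N is in q2, which it already visited at step i = 1.
The DFA has 7 states, so the proof of the pumping lemma guarantees a repeated state among the first 7+1 visited; the segment between the two visits is the pumpable y.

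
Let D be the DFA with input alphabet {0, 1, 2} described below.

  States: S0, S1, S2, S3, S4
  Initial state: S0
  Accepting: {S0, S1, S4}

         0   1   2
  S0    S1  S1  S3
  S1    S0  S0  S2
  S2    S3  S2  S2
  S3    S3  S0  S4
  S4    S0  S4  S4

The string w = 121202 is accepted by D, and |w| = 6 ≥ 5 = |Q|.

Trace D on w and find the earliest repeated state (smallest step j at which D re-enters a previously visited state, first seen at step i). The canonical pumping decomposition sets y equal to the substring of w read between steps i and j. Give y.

1

State sequence: S0 -1-> S1 -2-> S2 -1-> S2 -2-> S2 -0-> S3 -2-> S4
First repeat at step 3: S2 was already visited.

So i = 2, j = 3, giving x = w[0:2] = 12, y = w[2:3] = 1, z = w[3:6] = 202.
Check: |xy| = 3 ≤ 5 and |y| = 1 ≥ 1. Reading y takes D from S2 back to S2, so every xyⁱz is accepted.
With |Q| = 5, pigeonhole forces a state repeat no later than step 5; the substring read between the first and second visits to that state can be pumped.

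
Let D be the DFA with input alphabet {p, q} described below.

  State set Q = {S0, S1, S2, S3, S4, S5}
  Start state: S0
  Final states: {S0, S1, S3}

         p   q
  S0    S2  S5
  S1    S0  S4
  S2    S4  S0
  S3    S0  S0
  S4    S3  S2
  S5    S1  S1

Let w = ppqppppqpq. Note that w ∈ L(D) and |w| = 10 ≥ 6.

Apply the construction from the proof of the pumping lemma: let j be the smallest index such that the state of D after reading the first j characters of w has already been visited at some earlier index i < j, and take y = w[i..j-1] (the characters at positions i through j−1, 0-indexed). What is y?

pq

Run of D on w = p p q p p p p q p q:
  step 0: S0  (start)
  step 1: S2  (read p: S0→S2)
  step 2: S4  (read p: S2→S4)
  step 3: S2  (read q: S4→S2)   ← first repeat (S2 seen earlier)
  step 4: S4  (read p: S2→S4)
  step 5: S3  (read p: S4→S3)
  step 6: S0  (read p: S3→S0)
  step 7: S2  (read p: S0→S2)
  step 8: S0  (read q: S2→S0)
  step 9: S2  (read p: S0→S2)
  step 10: S0  (read q: S2→S0)

So i = 1, j = 3, giving x = w[0:1] = p, y = w[1:3] = pq, z = w[3:10] = ppppqpq.
Check: |xy| = 3 ≤ 6 and |y| = 2 ≥ 1. Reading y takes D from S2 back to S2, so every xyⁱz is accepted.
The DFA has 6 states, so the proof of the pumping lemma guarantees a repeated state among the first 6+1 visited; the segment between the two visits is the pumpable y.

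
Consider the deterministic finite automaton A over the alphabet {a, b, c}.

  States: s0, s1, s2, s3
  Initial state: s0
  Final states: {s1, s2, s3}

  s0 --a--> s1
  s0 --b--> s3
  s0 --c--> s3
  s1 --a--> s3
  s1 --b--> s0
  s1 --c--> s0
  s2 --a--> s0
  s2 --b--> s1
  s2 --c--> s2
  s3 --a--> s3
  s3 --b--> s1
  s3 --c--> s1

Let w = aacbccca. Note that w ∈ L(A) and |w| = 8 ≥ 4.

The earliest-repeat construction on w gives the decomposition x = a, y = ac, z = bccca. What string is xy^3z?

xy^3z = a·ac·ac·ac·bccca = aacacacbccca.
Reading y = ac takes A from s1 back to s1, so after x·y·y·y the machine is still in s1, and z then leads to the accepting state s1. Hence aacacacbccca ∈ L(A).

aacacacbccca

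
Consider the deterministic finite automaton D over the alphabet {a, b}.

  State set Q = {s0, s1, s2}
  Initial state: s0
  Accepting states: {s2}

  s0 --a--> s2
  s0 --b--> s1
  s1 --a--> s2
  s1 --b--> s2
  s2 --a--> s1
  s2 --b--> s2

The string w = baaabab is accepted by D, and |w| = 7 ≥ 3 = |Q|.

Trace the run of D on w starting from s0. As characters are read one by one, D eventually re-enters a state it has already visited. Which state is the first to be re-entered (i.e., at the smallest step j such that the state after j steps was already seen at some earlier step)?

s1

Run of D on w = b a a a b a b:
  step 0: s0  (start)
  step 1: s1  (read b: s0→s1)
  step 2: s2  (read a: s1→s2)
  step 3: s1  (read a: s2→s1)   ← first repeat (s1 seen earlier)
  step 4: s2  (read a: s1→s2)
  step 5: s2  (read b: s2→s2)
  step 6: s1  (read a: s2→s1)
  step 7: s2  (read b: s1→s2)

The earliest repeat is at step j = 3: D is in s1, which it already visited at step i = 1.
Pumping length from the standard proof: p = 3 (the number of states). The repeated state found above gives |xy| = j ≤ 3 and |y| = j − i ≥ 1.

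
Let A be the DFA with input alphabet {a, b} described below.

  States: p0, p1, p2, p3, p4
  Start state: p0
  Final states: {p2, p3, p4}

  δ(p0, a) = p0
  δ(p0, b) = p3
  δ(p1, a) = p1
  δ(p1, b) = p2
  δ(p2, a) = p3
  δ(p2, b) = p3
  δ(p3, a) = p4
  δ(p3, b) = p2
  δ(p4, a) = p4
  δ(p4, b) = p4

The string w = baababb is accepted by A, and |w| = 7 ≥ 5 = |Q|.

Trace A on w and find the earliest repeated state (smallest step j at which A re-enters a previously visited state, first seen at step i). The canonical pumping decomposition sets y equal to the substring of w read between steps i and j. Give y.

a

Run of A on w = b a a b a b b:
  step 0: p0  (start)
  step 1: p3  (read b: p0→p3)
  step 2: p4  (read a: p3→p4)
  step 3: p4  (read a: p4→p4)   ← first repeat (p4 seen earlier)
  step 4: p4  (read b: p4→p4)
  step 5: p4  (read a: p4→p4)
  step 6: p4  (read b: p4→p4)
  step 7: p4  (read b: p4→p4)

So i = 2, j = 3, giving x = w[0:2] = ba, y = w[2:3] = a, z = w[3:7] = babb.
Check: |xy| = 3 ≤ 5 and |y| = 1 ≥ 1. Reading y takes A from p4 back to p4, so every xyⁱz is accepted.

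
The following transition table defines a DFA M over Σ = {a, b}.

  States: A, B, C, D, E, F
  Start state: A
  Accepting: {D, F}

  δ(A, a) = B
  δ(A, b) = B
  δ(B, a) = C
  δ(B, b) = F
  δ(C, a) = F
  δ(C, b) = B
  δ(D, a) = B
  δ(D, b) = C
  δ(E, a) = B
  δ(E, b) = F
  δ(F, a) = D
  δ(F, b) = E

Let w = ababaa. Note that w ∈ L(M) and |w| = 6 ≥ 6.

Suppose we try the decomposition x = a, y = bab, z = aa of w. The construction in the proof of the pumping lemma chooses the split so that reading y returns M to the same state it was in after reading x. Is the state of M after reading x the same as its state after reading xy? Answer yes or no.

no

State sequence: A -a-> B -b-> F -a-> D -b-> C

After x (step 1): B. After xy (step 4): C.
They differ (B ≠ C), so y is not a cycle from the state after x; this split is not the one the pumping-lemma construction produces, and pumping y need not keep the string in L(M).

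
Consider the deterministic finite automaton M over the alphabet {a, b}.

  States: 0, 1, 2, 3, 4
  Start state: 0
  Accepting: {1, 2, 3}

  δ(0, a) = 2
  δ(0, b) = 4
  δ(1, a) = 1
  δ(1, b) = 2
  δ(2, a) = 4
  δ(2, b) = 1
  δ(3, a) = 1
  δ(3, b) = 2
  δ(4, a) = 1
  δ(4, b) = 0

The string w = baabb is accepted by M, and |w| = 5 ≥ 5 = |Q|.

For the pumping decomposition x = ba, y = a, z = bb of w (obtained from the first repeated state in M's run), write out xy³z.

xy^3z = ba·a·a·a·bb = baaaabb.
Reading y = a takes M from 1 back to 1, so after x·y·y·y the machine is still in 1, and z then leads to the accepting state 1. Hence baaaabb ∈ L(M).

baaaabb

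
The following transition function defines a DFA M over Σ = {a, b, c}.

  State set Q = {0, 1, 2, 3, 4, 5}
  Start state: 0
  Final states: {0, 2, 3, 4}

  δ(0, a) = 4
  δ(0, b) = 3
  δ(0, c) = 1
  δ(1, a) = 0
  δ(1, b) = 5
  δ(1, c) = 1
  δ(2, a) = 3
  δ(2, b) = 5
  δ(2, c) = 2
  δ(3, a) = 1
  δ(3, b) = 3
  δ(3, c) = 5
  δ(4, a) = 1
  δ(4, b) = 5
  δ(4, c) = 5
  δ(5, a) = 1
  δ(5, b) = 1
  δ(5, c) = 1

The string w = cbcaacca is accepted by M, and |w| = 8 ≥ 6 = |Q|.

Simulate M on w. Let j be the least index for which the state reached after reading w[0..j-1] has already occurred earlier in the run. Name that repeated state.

State sequence: 0 -c-> 1 -b-> 5 -c-> 1 -a-> 0 -a-> 4 -c-> 5 -c-> 1 -a-> 0
First repeat at step 3: 1 was already visited.

The earliest repeat is at step j = 3: M is in 1, which it already visited at step i = 1.
With |Q| = 6, pigeonhole forces a state repeat no later than step 6; the substring read between the first and second visits to that state can be pumped.

1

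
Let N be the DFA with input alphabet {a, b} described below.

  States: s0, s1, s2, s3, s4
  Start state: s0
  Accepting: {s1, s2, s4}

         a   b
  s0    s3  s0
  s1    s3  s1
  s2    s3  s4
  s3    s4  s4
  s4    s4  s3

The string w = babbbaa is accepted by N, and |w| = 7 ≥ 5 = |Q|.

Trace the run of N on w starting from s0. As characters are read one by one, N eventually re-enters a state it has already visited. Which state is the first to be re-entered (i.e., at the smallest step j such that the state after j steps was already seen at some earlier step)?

s0

Run of N on w = b a b b b a a:
  step 0: s0  (start)
  step 1: s0  (read b: s0→s0)   ← first repeat (s0 seen earlier)
  step 2: s3  (read a: s0→s3)
  step 3: s4  (read b: s3→s4)
  step 4: s3  (read b: s4→s3)
  step 5: s4  (read b: s3→s4)
  step 6: s4  (read a: s4→s4)
  step 7: s4  (read a: s4→s4)

The earliest repeat is at step j = 1: N is in s0, which it already visited at step i = 0.
With |Q| = 5, pigeonhole forces a state repeat no later than step 5; the substring read between the first and second visits to that state can be pumped.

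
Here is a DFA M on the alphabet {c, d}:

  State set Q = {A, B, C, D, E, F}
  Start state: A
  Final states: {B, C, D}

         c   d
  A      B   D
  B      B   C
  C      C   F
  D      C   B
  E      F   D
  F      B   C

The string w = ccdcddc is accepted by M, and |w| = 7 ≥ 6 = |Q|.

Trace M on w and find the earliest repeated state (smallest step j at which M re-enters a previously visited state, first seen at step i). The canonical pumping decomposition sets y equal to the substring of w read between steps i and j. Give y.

c

Run of M on w = c c d c d d c:
  step 0: A  (start)
  step 1: B  (read c: A→B)
  step 2: B  (read c: B→B)   ← first repeat (B seen earlier)
  step 3: C  (read d: B→C)
  step 4: C  (read c: C→C)
  step 5: F  (read d: C→F)
  step 6: C  (read d: F→C)
  step 7: C  (read c: C→C)

So i = 1, j = 2, giving x = w[0:1] = c, y = w[1:2] = c, z = w[2:7] = dcddc.
Check: |xy| = 2 ≤ 6 and |y| = 1 ≥ 1. Reading y takes M from B back to B, so every xyⁱz is accepted.
Pumping length from the standard proof: p = 6 (the number of states). The repeated state found above gives |xy| = j ≤ 6 and |y| = j − i ≥ 1.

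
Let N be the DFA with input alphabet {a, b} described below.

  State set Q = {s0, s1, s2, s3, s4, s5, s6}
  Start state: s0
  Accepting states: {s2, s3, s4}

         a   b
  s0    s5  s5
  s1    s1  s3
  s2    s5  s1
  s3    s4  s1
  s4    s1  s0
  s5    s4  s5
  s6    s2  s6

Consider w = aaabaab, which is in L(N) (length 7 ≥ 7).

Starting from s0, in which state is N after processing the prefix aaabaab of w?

Run of N on the first 7 characters of w = a a a b a a b:
  step 0: s0  (start)
  step 1: s5  (read a: s0→s5)
  step 2: s4  (read a: s5→s4)
  step 3: s1  (read a: s4→s1)
  step 4: s3  (read b: s1→s3)
  step 5: s4  (read a: s3→s4)
  step 6: s1  (read a: s4→s1)
  step 7: s3  (read b: s1→s3)

After reading 7 characters, N is in state s3.

s3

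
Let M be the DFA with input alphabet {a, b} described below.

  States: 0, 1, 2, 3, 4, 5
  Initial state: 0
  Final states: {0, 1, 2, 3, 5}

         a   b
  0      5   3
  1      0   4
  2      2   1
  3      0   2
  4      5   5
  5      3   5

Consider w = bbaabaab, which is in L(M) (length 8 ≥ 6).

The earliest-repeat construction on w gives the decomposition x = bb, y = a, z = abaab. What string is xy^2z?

xy^2z = bb·a·a·abaab = bbaaabaab.
Reading y = a takes M from 2 back to 2, so after x·y·y the machine is still in 2, and z then leads to the accepting state 5. Hence bbaaabaab ∈ L(M).

bbaaabaab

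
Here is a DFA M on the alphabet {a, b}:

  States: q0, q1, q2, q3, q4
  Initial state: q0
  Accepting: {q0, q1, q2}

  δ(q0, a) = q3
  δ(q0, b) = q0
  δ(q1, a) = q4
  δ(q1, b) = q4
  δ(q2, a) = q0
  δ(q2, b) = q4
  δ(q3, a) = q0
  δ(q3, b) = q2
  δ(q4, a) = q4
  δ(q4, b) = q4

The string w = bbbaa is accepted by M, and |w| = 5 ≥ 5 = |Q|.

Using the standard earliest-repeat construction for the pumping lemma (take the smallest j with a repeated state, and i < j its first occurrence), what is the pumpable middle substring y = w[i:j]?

Run of M on w = b b b a a:
  step 0: q0  (start)
  step 1: q0  (read b: q0→q0)   ← first repeat (q0 seen earlier)
  step 2: q0  (read b: q0→q0)
  step 3: q0  (read b: q0→q0)
  step 4: q3  (read a: q0→q3)
  step 5: q0  (read a: q3→q0)

So i = 0, j = 1, giving x = w[0:0] = ε, y = w[0:1] = b, z = w[1:5] = bbaa.
Check: |xy| = 1 ≤ 5 and |y| = 1 ≥ 1. Reading y takes M from q0 back to q0, so every xyⁱz is accepted.
Since M has 5 states, any run of length ≥ 5 visits 5+1 states, so by pigeonhole some state repeats within the first 5 steps — that repeat gives the pumpable loop.

b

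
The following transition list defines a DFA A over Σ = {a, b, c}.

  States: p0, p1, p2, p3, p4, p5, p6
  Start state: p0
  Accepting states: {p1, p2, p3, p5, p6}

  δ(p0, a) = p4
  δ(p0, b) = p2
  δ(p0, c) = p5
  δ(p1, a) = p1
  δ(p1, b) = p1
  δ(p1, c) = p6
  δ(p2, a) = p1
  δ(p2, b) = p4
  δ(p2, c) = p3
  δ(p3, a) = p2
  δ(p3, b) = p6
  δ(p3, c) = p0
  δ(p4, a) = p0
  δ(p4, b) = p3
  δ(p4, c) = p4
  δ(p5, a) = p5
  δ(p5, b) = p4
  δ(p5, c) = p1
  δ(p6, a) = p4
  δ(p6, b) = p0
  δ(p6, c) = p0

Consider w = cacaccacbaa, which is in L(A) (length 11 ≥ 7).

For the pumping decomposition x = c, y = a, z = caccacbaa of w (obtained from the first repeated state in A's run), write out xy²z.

xy^2z = c·a·a·caccacbaa = caacaccacbaa.
Reading y = a takes A from p5 back to p5, so after x·y·y the machine is still in p5, and z then leads to the accepting state p1. Hence caacaccacbaa ∈ L(A).

caacaccacbaa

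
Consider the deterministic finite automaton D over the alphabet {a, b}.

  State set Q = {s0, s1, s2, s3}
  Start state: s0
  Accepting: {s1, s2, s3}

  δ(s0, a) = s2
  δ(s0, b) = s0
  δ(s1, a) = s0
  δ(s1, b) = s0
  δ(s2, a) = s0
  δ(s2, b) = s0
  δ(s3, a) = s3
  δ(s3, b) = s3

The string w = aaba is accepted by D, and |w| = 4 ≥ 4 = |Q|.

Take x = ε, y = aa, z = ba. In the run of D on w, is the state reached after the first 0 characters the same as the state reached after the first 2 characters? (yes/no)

yes

Run of D on the first 2 characters of w = a a:
  step 0: s0  (start)
  step 1: s2  (read a: s0→s2)
  step 2: s0  (read a: s2→s0)

After x (step 0): s0. After xy (step 2): s0.
They match, so y = aa drives D around a cycle from s0 back to itself; pumping y any number of times keeps D in s0 before reading z, and xyⁱz ∈ L(D) for every i ≥ 0.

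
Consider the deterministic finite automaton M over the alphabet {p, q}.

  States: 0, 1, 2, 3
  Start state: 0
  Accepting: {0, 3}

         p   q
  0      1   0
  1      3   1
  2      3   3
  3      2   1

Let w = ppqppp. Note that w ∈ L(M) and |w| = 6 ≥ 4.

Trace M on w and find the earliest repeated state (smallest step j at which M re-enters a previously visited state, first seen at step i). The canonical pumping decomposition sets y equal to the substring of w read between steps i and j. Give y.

State sequence: 0 -p-> 1 -p-> 3 -q-> 1 -p-> 3 -p-> 2 -p-> 3
First repeat at step 3: 1 was already visited.

So i = 1, j = 3, giving x = w[0:1] = p, y = w[1:3] = pq, z = w[3:6] = ppp.
Check: |xy| = 3 ≤ 4 and |y| = 2 ≥ 1. Reading y takes M from 1 back to 1, so every xyⁱz is accepted.

pq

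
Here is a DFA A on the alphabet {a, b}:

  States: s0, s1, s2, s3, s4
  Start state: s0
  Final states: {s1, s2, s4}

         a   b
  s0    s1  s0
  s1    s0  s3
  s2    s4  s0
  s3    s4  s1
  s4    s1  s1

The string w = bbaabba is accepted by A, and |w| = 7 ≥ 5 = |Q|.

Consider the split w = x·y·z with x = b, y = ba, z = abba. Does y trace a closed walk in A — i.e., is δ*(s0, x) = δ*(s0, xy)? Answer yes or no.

Run of A on the first 3 characters of w = b b a:
  step 0: s0  (start)
  step 1: s0  (read b: s0→s0)
  step 2: s0  (read b: s0→s0)
  step 3: s1  (read a: s0→s1)

After x (step 1): s0. After xy (step 3): s1.
They differ (s0 ≠ s1), so y is not a cycle from the state after x; this split is not the one the pumping-lemma construction produces, and pumping y need not keep the string in L(A).

no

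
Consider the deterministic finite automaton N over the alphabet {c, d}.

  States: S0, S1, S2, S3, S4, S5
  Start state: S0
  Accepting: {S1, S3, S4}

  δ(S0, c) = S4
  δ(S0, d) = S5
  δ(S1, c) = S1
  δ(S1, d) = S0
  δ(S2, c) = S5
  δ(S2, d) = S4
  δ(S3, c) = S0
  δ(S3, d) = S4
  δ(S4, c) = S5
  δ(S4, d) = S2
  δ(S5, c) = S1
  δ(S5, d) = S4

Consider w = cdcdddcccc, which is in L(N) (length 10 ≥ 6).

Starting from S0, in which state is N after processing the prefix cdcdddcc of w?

State sequence: S0 -c-> S4 -d-> S2 -c-> S5 -d-> S4 -d-> S2 -d-> S4 -c-> S5 -c-> S1

After reading 8 characters, N is in state S1.
(This kind of state-tracing is the core of the pumping-lemma construction: with 6 states, pigeonhole forces a repeat within the first 6 steps.)

S1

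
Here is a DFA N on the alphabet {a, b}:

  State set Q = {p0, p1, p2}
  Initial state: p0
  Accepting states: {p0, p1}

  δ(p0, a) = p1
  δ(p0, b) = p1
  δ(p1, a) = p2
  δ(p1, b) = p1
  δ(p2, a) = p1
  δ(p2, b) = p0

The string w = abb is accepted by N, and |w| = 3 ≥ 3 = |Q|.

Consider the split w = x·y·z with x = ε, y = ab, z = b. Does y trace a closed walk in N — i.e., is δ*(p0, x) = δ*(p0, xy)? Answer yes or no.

State sequence: p0 -a-> p1 -b-> p1

After x (step 0): p0. After xy (step 2): p1.
They differ (p0 ≠ p1), so y is not a cycle from the state after x; this split is not the one the pumping-lemma construction produces, and pumping y need not keep the string in L(N).

no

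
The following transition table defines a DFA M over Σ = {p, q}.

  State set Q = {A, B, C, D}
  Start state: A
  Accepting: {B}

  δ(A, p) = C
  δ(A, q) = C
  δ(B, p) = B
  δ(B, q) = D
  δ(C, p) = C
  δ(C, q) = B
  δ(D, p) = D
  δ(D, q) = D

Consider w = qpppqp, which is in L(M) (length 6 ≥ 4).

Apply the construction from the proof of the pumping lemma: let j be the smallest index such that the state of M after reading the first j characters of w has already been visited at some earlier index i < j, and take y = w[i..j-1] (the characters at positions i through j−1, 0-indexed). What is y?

State sequence: A -q-> C -p-> C -p-> C -p-> C -q-> B -p-> B
First repeat at step 2: C was already visited.

So i = 1, j = 2, giving x = w[0:1] = q, y = w[1:2] = p, z = w[2:6] = ppqp.
Check: |xy| = 2 ≤ 4 and |y| = 1 ≥ 1. Reading y takes M from C back to C, so every xyⁱz is accepted.

p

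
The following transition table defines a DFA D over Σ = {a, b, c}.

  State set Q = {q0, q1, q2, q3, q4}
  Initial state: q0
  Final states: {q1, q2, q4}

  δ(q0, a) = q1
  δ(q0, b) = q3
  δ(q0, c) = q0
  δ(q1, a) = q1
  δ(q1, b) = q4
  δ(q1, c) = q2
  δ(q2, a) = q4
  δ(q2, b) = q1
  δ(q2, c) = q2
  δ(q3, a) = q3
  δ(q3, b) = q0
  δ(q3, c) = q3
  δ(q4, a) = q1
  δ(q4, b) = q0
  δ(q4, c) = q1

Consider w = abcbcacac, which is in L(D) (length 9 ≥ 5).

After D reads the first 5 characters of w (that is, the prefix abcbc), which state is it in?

State sequence: q0 -a-> q1 -b-> q4 -c-> q1 -b-> q4 -c-> q1

After reading 5 characters, D is in state q1.
(This kind of state-tracing is the core of the pumping-lemma construction: with 5 states, pigeonhole forces a repeat within the first 5 steps.)

q1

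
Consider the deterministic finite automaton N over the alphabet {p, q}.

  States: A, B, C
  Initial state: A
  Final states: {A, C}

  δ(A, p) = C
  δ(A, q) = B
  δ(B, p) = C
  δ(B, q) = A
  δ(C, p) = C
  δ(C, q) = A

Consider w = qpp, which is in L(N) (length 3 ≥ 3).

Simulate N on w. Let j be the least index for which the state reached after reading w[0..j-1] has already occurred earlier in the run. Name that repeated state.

C

Run of N on w = q p p:
  step 0: A  (start)
  step 1: B  (read q: A→B)
  step 2: C  (read p: B→C)
  step 3: C  (read p: C→C)   ← first repeat (C seen earlier)

The earliest repeat is at step j = 3: N is in C, which it already visited at step i = 2.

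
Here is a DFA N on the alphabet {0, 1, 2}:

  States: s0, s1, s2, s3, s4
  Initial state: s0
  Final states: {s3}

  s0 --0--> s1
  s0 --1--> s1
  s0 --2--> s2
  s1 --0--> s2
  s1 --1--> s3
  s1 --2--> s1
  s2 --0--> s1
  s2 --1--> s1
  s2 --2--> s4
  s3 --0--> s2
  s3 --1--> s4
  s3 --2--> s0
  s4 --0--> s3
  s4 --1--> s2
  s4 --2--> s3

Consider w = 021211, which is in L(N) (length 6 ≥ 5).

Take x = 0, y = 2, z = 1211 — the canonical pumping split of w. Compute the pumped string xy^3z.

02221211

xy^3z = 0·2·2·2·1211 = 02221211.
Reading y = 2 takes N from s1 back to s1, so after x·y·y·y the machine is still in s1, and z then leads to the accepting state s3. Hence 02221211 ∈ L(N).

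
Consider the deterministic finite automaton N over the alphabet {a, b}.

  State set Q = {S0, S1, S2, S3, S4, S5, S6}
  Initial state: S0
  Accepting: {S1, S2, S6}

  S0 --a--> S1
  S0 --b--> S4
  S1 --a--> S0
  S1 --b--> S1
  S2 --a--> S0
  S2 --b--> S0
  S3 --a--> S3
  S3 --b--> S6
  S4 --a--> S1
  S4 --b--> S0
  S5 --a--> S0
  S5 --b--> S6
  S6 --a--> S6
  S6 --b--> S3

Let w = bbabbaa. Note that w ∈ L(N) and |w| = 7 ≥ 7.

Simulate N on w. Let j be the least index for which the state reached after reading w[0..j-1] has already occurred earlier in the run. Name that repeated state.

S0

State sequence: S0 -b-> S4 -b-> S0 -a-> S1 -b-> S1 -b-> S1 -a-> S0 -a-> S1
First repeat at step 2: S0 was already visited.

The earliest repeat is at step j = 2: N is in S0, which it already visited at step i = 0.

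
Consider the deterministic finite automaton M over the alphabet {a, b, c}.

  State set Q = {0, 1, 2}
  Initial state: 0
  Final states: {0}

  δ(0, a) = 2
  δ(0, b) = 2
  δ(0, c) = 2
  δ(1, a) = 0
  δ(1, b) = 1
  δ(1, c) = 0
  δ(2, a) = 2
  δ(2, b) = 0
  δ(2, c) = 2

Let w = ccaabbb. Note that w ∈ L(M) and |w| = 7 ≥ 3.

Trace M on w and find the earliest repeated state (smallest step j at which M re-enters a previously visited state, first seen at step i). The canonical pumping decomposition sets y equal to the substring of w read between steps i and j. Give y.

c

Run of M on w = c c a a b b b:
  step 0: 0  (start)
  step 1: 2  (read c: 0→2)
  step 2: 2  (read c: 2→2)   ← first repeat (2 seen earlier)
  step 3: 2  (read a: 2→2)
  step 4: 2  (read a: 2→2)
  step 5: 0  (read b: 2→0)
  step 6: 2  (read b: 0→2)
  step 7: 0  (read b: 2→0)

So i = 1, j = 2, giving x = w[0:1] = c, y = w[1:2] = c, z = w[2:7] = aabbb.
Check: |xy| = 2 ≤ 3 and |y| = 1 ≥ 1. Reading y takes M from 2 back to 2, so every xyⁱz is accepted.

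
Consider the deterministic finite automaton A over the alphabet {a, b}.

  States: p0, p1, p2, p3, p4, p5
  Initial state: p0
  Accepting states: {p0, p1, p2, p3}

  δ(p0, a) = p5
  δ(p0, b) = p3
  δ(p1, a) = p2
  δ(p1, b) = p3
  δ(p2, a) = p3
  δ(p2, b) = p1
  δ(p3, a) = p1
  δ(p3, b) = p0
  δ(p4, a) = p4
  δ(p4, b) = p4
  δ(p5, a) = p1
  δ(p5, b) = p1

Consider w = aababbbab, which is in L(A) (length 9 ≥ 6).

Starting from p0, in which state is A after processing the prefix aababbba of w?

p1

State sequence: p0 -a-> p5 -a-> p1 -b-> p3 -a-> p1 -b-> p3 -b-> p0 -b-> p3 -a-> p1

After reading 8 characters, A is in state p1.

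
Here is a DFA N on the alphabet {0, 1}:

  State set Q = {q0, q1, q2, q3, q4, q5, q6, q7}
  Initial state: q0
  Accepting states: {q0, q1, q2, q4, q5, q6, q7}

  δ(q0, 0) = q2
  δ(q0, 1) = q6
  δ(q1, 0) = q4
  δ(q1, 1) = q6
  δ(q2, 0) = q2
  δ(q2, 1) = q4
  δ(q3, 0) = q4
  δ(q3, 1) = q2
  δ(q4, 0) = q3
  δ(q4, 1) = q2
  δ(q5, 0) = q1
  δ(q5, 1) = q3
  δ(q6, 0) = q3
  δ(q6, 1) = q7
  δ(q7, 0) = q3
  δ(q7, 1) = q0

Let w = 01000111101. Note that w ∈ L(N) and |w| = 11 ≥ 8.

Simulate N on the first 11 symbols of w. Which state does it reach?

q2

State sequence: q0 -0-> q2 -1-> q4 -0-> q3 -0-> q4 -0-> q3 -1-> q2 -1-> q4 -1-> q2 -1-> q4 -0-> q3 -1-> q2

After reading 11 characters, N is in state q2.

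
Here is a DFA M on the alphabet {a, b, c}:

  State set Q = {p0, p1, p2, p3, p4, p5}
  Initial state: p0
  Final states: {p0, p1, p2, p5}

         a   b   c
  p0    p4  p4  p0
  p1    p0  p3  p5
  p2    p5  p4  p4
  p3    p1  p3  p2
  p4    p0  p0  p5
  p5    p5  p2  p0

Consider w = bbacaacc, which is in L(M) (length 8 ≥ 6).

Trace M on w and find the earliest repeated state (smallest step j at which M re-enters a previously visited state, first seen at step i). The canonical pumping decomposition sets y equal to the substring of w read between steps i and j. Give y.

bb

State sequence: p0 -b-> p4 -b-> p0 -a-> p4 -c-> p5 -a-> p5 -a-> p5 -c-> p0 -c-> p0
First repeat at step 2: p0 was already visited.

So i = 0, j = 2, giving x = w[0:0] = ε, y = w[0:2] = bb, z = w[2:8] = acaacc.
Check: |xy| = 2 ≤ 6 and |y| = 2 ≥ 1. Reading y takes M from p0 back to p0, so every xyⁱz is accepted.
Since M has 6 states, any run of length ≥ 6 visits 6+1 states, so by pigeonhole some state repeats within the first 6 steps — that repeat gives the pumpable loop.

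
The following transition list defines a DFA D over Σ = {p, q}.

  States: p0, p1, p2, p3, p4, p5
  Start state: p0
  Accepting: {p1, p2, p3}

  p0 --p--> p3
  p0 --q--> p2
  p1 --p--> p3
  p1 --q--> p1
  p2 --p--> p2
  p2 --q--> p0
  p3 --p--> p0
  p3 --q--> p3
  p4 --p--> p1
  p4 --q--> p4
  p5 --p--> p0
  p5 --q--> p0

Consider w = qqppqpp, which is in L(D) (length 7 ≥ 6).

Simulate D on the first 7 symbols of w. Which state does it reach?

State sequence: p0 -q-> p2 -q-> p0 -p-> p3 -p-> p0 -q-> p2 -p-> p2 -p-> p2

After reading 7 characters, D is in state p2.

p2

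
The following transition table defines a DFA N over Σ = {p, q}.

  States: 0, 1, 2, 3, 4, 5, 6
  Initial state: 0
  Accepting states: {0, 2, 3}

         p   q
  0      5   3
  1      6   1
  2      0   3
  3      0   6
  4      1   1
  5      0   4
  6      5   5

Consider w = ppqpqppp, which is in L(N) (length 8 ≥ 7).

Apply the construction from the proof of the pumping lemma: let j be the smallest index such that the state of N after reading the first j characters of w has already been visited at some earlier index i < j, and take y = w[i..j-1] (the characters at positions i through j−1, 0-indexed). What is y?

pp

State sequence: 0 -p-> 5 -p-> 0 -q-> 3 -p-> 0 -q-> 3 -p-> 0 -p-> 5 -p-> 0
First repeat at step 2: 0 was already visited.

So i = 0, j = 2, giving x = w[0:0] = ε, y = w[0:2] = pp, z = w[2:8] = qpqppp.
Check: |xy| = 2 ≤ 7 and |y| = 2 ≥ 1. Reading y takes N from 0 back to 0, so every xyⁱz is accepted.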